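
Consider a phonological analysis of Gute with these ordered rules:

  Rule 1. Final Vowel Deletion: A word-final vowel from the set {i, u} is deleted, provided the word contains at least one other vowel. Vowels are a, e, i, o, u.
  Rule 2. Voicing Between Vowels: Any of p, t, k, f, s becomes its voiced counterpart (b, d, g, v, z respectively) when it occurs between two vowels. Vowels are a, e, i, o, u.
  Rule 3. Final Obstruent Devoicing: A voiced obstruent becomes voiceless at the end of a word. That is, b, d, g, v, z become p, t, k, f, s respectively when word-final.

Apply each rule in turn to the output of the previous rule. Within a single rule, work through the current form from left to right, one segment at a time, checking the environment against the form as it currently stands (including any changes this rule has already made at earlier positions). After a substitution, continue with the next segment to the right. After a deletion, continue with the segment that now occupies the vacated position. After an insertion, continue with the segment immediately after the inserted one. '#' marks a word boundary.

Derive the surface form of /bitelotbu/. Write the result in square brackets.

[bidelotp]

Rule 1 Final Vowel Deletion: [bitelotbu] → [bitelotb]
Rule 2 Voicing Between Vowels: [bitelotb] → [bidelotb]
Rule 3 Final Obstruent Devoicing: [bidelotb] → [bidelotp]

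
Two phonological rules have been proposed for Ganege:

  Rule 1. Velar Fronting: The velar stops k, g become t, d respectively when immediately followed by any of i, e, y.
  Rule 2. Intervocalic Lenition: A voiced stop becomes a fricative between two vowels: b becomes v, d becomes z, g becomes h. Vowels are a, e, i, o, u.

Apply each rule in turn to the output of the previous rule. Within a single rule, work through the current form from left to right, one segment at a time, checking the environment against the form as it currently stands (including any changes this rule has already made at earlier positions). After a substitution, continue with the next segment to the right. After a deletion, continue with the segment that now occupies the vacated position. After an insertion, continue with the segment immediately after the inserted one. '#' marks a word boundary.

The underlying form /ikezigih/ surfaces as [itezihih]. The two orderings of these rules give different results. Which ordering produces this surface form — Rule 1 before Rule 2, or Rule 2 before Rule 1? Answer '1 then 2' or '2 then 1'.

2 then 1

Order 1 then 2:
  1 Velar Fronting: [ikezigih] → [itezidih]
  2 Intervocalic Lenition: [itezidih] → [itezizih]
  result: [itezizih]
Order 2 then 1:
  2 Intervocalic Lenition: [ikezigih] → [ikezihih]
  1 Velar Fronting: [ikezihih] → [itezihih]
  result: [itezihih]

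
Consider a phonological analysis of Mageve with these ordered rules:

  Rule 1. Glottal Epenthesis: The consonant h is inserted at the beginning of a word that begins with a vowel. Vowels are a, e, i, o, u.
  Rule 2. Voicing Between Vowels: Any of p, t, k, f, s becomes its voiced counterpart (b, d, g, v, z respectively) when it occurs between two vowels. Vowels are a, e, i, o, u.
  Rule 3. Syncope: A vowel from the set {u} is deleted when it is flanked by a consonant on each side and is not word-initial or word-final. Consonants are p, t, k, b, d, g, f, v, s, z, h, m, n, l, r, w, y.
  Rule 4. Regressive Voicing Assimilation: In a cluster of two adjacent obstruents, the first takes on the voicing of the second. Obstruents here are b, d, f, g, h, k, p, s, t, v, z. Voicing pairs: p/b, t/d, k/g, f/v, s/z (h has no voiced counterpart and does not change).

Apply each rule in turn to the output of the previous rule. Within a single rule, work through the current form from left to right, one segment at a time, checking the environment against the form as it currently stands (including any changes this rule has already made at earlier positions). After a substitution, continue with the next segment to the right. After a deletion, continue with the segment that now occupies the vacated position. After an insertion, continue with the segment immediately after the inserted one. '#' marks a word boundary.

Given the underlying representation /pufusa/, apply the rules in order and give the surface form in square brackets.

Rule 1 Glottal Epenthesis: no change — [pufusa]
Rule 2 Voicing Between Vowels: [pufusa] → [puvuza]
Rule 3 Syncope: [puvuza] → [pvza]
Rule 4 Regressive Voicing Assimilation: [pvza] → [bvza]

[bvza]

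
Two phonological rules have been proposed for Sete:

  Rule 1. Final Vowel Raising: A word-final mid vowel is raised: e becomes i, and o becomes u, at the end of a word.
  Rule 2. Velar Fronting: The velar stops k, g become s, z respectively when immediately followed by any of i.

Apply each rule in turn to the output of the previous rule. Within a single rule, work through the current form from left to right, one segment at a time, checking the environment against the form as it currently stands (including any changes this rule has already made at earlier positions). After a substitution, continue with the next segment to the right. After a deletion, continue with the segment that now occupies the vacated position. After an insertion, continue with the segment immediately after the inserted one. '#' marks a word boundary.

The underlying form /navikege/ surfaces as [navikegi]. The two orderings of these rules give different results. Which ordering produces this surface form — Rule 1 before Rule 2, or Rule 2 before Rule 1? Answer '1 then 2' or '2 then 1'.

2 then 1

Order 1 then 2:
  1 Final Vowel Raising: [navikege] → [navikegi]
  2 Velar Fronting: [navikegi] → [navikezi]
  result: [navikezi]
Order 2 then 1:
  2 Velar Fronting: no change — [navikege]
  1 Final Vowel Raising: [navikege] → [navikegi]
  result: [navikegi]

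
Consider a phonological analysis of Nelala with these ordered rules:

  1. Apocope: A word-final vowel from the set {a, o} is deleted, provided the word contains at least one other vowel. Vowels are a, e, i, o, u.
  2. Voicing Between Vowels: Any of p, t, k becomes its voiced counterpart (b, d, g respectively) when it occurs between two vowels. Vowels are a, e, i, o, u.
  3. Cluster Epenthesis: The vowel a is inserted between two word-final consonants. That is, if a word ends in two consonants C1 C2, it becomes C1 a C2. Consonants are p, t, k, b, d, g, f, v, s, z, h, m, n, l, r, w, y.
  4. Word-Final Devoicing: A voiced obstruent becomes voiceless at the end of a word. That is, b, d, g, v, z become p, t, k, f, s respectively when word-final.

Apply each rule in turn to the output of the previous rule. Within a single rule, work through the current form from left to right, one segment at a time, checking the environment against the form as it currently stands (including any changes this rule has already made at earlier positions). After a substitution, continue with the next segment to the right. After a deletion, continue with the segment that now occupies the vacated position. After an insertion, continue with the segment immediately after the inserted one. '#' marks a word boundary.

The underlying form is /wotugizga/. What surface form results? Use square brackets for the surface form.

1 Apocope: [wotugizga] → [wotugizg]
2 Voicing Between Vowels: [wotugizg] → [wodugizg]
3 Cluster Epenthesis: [wodugizg] → [wodugizag]
4 Word-Final Devoicing: [wodugizag] → [wodugizak]

[wodugizak]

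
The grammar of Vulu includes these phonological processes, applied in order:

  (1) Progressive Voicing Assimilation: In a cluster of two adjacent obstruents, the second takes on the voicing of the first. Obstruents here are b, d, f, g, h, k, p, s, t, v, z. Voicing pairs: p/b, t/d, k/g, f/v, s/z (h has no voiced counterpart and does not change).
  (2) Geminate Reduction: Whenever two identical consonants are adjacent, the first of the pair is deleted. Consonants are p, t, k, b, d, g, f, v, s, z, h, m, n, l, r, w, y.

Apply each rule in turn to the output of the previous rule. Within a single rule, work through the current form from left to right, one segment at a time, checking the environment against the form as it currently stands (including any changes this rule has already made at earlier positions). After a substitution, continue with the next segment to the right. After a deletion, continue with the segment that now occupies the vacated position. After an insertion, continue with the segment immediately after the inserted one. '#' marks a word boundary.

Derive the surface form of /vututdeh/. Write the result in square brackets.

[vututeh]

(1) Progressive Voicing Assimilation: [vututdeh] → [vututteh]
(2) Geminate Reduction: [vututteh] → [vututeh]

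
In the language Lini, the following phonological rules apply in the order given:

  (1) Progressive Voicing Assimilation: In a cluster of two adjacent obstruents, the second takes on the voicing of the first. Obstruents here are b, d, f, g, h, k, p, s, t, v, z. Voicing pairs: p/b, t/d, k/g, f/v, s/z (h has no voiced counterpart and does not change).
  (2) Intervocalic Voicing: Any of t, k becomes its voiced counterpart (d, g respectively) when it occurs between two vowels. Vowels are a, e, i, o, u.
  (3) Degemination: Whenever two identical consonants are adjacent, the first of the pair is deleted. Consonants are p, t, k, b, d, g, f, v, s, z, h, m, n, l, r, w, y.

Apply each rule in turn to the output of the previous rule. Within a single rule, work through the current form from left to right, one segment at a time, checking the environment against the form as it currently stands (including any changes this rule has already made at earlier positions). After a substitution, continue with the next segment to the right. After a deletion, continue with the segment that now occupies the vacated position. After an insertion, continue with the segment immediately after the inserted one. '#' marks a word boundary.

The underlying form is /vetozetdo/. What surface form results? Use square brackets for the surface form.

(1) Progressive Voicing Assimilation: [vetozetdo] → [vetozetto]
(2) Intervocalic Voicing: [vetozetto] → [vedozetto]
(3) Degemination: [vedozetto] → [vedozeto]

[vedozeto]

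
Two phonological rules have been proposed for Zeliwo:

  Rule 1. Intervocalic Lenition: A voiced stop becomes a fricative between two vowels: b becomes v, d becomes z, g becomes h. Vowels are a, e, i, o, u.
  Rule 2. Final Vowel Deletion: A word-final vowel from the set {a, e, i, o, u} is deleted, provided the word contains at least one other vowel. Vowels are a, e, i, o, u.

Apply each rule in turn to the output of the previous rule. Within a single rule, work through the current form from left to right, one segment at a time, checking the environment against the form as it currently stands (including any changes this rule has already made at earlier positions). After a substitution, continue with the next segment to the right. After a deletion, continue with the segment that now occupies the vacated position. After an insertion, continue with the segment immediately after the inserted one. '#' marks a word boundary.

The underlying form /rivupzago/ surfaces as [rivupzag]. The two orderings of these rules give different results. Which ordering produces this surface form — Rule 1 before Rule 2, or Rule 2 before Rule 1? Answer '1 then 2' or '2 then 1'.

Order 1 then 2:
  1 Intervocalic Lenition: [rivupzago] → [rivupzaho]
  2 Final Vowel Deletion: [rivupzaho] → [rivupzah]
  result: [rivupzah]
Order 2 then 1:
  2 Final Vowel Deletion: [rivupzago] → [rivupzag]
  1 Intervocalic Lenition: no change — [rivupzag]
  result: [rivupzag]

2 then 1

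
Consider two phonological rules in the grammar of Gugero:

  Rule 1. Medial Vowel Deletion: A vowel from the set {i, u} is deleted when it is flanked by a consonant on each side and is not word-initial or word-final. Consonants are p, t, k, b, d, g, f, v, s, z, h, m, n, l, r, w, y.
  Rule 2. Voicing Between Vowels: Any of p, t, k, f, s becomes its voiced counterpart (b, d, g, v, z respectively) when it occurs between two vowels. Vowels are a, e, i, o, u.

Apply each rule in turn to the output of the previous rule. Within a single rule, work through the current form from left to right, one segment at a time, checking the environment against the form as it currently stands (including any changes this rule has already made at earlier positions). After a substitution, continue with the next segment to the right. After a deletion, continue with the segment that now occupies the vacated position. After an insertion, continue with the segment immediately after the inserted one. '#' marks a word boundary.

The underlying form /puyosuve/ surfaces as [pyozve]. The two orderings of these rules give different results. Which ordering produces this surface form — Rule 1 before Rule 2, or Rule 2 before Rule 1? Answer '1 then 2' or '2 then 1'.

2 then 1

Order 1 then 2:
  1 Medial Vowel Deletion: [puyosuve] → [pyosve]
  2 Voicing Between Vowels: no change — [pyosve]
  result: [pyosve]
Order 2 then 1:
  2 Voicing Between Vowels: [puyosuve] → [puyozuve]
  1 Medial Vowel Deletion: [puyozuve] → [pyozve]
  result: [pyozve]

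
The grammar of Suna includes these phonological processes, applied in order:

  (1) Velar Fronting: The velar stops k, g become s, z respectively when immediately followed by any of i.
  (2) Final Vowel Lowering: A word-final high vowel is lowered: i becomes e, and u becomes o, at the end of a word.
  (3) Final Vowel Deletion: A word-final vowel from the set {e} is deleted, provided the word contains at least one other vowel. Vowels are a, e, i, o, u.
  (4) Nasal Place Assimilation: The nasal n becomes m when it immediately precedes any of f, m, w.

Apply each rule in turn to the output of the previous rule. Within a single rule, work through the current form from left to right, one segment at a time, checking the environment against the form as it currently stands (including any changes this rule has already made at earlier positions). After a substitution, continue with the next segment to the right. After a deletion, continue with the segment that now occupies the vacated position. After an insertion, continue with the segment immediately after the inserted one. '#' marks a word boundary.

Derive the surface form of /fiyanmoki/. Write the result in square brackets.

(1) Velar Fronting: [fiyanmoki] → [fiyanmosi]
(2) Final Vowel Lowering: [fiyanmosi] → [fiyanmose]
(3) Final Vowel Deletion: [fiyanmose] → [fiyanmos]
(4) Nasal Place Assimilation: [fiyanmos] → [fiyammos]

[fiyammos]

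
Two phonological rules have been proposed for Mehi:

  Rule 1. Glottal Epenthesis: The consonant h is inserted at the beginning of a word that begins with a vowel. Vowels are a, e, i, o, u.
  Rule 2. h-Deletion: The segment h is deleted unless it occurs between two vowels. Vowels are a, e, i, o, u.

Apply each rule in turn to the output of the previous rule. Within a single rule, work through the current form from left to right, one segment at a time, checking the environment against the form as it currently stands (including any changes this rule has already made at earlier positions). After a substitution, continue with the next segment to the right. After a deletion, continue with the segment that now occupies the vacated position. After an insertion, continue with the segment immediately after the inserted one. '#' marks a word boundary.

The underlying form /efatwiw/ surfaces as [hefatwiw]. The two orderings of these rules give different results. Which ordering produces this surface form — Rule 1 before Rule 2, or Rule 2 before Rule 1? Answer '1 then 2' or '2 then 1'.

2 then 1

Order 1 then 2:
  1 Glottal Epenthesis: [efatwiw] → [hefatwiw]
  2 h-Deletion: [hefatwiw] → [efatwiw]
  result: [efatwiw]
Order 2 then 1:
  2 h-Deletion: no change — [efatwiw]
  1 Glottal Epenthesis: [efatwiw] → [hefatwiw]
  result: [hefatwiw]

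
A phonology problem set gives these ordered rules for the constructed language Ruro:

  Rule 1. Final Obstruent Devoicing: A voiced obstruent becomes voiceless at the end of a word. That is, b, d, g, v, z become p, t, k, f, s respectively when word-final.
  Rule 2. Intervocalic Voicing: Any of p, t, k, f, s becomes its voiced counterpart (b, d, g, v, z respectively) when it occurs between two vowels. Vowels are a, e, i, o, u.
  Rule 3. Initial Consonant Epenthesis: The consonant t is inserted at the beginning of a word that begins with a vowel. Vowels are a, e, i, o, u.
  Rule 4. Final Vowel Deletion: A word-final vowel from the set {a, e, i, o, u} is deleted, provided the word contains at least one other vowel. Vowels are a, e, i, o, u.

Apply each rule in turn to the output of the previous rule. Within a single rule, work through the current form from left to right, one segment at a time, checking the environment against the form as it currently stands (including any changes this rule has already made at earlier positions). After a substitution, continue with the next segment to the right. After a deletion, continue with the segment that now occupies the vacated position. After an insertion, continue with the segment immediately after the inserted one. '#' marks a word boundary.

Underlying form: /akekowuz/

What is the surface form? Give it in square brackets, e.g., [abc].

[tagegowus]

Rule 1 Final Obstruent Devoicing: [akekowuz] → [akekowus]
Rule 2 Intervocalic Voicing: [akekowus] → [agegowus]
Rule 3 Initial Consonant Epenthesis: [agegowus] → [tagegowus]
Rule 4 Final Vowel Deletion: no change — [tagegowus]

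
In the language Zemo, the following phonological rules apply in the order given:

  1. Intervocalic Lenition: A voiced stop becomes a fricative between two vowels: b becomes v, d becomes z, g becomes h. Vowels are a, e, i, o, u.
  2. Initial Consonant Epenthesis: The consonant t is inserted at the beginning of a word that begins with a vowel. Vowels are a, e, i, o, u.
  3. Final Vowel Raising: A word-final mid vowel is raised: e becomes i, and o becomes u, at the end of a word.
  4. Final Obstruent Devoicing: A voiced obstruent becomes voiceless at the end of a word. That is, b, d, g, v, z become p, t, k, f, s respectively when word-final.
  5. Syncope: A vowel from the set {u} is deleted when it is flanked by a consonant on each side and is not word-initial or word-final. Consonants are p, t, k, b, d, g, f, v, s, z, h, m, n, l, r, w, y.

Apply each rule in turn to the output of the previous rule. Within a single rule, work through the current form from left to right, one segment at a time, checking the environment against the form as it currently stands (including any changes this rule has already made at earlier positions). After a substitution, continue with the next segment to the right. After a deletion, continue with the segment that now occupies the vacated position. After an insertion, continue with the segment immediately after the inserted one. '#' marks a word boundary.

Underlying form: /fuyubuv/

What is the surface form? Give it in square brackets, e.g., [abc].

[fyvf]

1 Intervocalic Lenition: [fuyubuv] → [fuyuvuv]
2 Initial Consonant Epenthesis: no change — [fuyuvuv]
3 Final Vowel Raising: no change — [fuyuvuv]
4 Final Obstruent Devoicing: [fuyuvuv] → [fuyuvuf]
5 Syncope: [fuyuvuf] → [fyvf]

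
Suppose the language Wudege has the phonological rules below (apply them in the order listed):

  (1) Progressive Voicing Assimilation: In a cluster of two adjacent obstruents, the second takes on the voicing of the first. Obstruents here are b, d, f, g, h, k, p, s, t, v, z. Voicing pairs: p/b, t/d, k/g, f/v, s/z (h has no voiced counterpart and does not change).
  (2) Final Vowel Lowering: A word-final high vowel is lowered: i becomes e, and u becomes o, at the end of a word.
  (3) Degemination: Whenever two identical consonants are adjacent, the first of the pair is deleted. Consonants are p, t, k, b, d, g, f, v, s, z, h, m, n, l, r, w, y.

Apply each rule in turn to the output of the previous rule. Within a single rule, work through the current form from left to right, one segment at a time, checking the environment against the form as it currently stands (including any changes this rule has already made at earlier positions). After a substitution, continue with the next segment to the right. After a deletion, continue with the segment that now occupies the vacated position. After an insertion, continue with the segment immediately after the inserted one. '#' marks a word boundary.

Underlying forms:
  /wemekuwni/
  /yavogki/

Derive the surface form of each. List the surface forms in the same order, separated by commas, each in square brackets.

[wemekuwne], [yavoge]

/wemekuwni/:
  (1) Progressive Voicing Assimilation: no change — [wemekuwni]
  (2) Final Vowel Lowering: [wemekuwni] → [wemekuwne]
  (3) Degemination: no change — [wemekuwne]
/yavogki/:
  (1) Progressive Voicing Assimilation: [yavogki] → [yavoggi]
  (2) Final Vowel Lowering: [yavoggi] → [yavogge]
  (3) Degemination: [yavogge] → [yavoge]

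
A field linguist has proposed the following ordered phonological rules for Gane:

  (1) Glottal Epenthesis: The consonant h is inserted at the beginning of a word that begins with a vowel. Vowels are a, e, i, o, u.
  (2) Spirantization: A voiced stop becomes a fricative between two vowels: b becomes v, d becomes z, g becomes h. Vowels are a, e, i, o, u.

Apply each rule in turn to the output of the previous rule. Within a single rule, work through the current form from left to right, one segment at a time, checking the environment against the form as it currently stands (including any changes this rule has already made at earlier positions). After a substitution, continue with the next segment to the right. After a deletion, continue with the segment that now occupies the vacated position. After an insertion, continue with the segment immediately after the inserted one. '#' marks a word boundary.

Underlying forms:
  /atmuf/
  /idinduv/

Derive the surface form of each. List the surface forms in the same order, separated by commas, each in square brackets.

/atmuf/:
  (1) Glottal Epenthesis: [atmuf] → [hatmuf]
  (2) Spirantization: no change — [hatmuf]
/idinduv/:
  (1) Glottal Epenthesis: [idinduv] → [hidinduv]
  (2) Spirantization: [hidinduv] → [hizinduv]

[hatmuf], [hizinduv]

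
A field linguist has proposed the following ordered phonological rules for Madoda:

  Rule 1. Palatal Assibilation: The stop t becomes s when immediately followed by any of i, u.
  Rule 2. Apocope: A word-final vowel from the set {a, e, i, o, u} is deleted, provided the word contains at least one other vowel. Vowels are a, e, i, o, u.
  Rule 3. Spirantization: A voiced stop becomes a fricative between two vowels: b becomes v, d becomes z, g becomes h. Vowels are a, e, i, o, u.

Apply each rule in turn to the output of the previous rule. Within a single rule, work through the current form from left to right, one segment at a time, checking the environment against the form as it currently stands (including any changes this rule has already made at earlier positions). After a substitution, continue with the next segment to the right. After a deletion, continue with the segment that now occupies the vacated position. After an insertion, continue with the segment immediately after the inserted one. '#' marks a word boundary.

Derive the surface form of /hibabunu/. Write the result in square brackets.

[hivavun]

Rule 1 Palatal Assibilation: no change — [hibabunu]
Rule 2 Apocope: [hibabunu] → [hibabun]
Rule 3 Spirantization: [hibabun] → [hivavun]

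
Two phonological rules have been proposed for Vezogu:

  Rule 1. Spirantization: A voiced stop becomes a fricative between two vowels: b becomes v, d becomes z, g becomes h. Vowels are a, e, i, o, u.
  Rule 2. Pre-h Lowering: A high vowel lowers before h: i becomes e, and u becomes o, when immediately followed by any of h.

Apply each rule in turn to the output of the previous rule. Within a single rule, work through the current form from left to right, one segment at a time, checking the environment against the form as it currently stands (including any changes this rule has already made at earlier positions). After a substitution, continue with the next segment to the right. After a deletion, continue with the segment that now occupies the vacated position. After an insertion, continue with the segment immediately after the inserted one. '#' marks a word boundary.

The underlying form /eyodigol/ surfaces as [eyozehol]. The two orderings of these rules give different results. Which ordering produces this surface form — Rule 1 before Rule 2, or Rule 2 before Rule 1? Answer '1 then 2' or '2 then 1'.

Order 1 then 2:
  1 Spirantization: [eyodigol] → [eyozihol]
  2 Pre-h Lowering: [eyozihol] → [eyozehol]
  result: [eyozehol]
Order 2 then 1:
  2 Pre-h Lowering: no change — [eyodigol]
  1 Spirantization: [eyodigol] → [eyozihol]
  result: [eyozihol]

1 then 2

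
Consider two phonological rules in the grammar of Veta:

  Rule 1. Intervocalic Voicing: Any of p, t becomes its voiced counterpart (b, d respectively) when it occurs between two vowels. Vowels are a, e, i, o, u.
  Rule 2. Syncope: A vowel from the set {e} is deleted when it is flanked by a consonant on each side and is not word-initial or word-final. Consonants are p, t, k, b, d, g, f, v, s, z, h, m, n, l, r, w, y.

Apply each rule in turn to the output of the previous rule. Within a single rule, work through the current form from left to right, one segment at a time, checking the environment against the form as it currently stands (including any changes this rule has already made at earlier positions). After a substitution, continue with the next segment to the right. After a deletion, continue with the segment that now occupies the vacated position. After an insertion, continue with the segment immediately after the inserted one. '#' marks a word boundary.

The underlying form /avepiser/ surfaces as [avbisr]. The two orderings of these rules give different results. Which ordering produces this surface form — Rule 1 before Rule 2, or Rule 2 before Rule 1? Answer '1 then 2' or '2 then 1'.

1 then 2

Order 1 then 2:
  1 Intervocalic Voicing: [avepiser] → [avebiser]
  2 Syncope: [avebiser] → [avbisr]
  result: [avbisr]
Order 2 then 1:
  2 Syncope: [avepiser] → [avpisr]
  1 Intervocalic Voicing: no change — [avpisr]
  result: [avpisr]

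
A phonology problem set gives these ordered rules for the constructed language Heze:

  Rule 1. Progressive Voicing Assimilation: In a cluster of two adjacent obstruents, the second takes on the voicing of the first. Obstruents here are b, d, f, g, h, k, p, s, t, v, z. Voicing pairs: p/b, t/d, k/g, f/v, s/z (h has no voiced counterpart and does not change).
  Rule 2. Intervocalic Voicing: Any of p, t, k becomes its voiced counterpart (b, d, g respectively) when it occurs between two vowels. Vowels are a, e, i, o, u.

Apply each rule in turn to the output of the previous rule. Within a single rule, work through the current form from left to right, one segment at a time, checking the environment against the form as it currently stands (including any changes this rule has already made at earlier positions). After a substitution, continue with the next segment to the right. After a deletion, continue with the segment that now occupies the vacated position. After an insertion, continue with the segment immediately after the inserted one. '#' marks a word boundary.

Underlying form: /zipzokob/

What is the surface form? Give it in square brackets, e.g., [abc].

[zipsogob]

Rule 1 Progressive Voicing Assimilation: [zipzokob] → [zipsokob]
Rule 2 Intervocalic Voicing: [zipsokob] → [zipsogob]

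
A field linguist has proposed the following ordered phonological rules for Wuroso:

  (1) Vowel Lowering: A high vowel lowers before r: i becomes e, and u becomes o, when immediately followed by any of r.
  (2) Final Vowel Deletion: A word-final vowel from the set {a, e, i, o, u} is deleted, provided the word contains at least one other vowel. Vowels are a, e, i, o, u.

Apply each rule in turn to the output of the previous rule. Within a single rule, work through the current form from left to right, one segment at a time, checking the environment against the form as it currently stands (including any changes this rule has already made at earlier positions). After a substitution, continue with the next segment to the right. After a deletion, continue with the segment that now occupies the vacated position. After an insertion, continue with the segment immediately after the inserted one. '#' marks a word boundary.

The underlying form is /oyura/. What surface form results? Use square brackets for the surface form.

[oyor]

(1) Vowel Lowering: [oyura] → [oyora]
(2) Final Vowel Deletion: [oyora] → [oyor]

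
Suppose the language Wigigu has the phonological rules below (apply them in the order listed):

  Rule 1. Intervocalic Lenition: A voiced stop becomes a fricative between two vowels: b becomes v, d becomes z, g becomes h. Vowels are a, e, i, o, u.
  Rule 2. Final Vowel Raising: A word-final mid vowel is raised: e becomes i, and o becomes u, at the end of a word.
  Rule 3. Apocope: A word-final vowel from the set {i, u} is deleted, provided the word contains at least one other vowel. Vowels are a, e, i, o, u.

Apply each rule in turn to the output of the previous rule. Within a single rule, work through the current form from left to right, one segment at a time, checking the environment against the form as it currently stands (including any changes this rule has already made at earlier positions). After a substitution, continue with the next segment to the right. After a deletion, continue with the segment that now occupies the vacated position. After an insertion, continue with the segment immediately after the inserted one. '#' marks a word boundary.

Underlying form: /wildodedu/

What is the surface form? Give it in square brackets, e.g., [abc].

[wildozez]

Rule 1 Intervocalic Lenition: [wildodedu] → [wildozezu]
Rule 2 Final Vowel Raising: no change — [wildozezu]
Rule 3 Apocope: [wildozezu] → [wildozez]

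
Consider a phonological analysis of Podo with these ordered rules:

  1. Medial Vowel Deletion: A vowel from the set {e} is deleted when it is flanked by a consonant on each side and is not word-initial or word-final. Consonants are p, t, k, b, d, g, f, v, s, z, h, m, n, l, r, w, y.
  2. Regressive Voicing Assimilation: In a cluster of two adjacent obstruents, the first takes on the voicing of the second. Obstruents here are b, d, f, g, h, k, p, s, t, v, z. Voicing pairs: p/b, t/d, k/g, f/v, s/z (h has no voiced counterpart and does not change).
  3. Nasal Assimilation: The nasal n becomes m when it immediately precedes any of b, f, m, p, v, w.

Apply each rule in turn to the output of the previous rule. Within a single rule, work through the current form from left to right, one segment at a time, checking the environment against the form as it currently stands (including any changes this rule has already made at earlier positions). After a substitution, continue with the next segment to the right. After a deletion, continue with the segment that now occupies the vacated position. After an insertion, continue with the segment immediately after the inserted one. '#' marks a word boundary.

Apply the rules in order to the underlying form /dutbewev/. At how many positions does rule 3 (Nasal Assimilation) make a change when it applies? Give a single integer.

1 Medial Vowel Deletion: [dutbewev] → [dutbwv]
2 Regressive Voicing Assimilation: [dutbwv] → [dudbwv]
3 Nasal Assimilation: no change — [dudbwv]
Rule 3 changed 0 position(s).

0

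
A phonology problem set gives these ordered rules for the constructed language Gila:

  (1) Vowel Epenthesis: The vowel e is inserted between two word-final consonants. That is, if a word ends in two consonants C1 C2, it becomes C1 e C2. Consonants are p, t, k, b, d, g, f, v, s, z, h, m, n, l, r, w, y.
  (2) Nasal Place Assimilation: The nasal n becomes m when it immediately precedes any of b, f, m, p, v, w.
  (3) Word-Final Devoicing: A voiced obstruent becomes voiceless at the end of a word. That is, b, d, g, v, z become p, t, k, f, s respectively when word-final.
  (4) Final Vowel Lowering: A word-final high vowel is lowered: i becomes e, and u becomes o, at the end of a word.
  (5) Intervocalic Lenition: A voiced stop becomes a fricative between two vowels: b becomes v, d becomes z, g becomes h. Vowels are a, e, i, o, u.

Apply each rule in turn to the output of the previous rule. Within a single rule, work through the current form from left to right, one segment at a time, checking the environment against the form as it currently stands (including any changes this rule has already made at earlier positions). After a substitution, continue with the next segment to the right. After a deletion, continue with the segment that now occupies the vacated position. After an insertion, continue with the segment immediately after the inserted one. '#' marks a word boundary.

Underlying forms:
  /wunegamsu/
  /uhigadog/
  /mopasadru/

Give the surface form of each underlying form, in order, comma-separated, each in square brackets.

[wunehamso], [uhihazok], [mopasadro]

/wunegamsu/:
  (1) Vowel Epenthesis: no change — [wunegamsu]
  (2) Nasal Place Assimilation: no change — [wunegamsu]
  (3) Word-Final Devoicing: no change — [wunegamsu]
  (4) Final Vowel Lowering: [wunegamsu] → [wunegamso]
  (5) Intervocalic Lenition: [wunegamso] → [wunehamso]
/uhigadog/:
  (1) Vowel Epenthesis: no change — [uhigadog]
  (2) Nasal Place Assimilation: no change — [uhigadog]
  (3) Word-Final Devoicing: [uhigadog] → [uhigadok]
  (4) Final Vowel Lowering: no change — [uhigadok]
  (5) Intervocalic Lenition: [uhigadok] → [uhihazok]
/mopasadru/:
  (1) Vowel Epenthesis: no change — [mopasadru]
  (2) Nasal Place Assimilation: no change — [mopasadru]
  (3) Word-Final Devoicing: no change — [mopasadru]
  (4) Final Vowel Lowering: [mopasadru] → [mopasadro]
  (5) Intervocalic Lenition: no change — [mopasadro]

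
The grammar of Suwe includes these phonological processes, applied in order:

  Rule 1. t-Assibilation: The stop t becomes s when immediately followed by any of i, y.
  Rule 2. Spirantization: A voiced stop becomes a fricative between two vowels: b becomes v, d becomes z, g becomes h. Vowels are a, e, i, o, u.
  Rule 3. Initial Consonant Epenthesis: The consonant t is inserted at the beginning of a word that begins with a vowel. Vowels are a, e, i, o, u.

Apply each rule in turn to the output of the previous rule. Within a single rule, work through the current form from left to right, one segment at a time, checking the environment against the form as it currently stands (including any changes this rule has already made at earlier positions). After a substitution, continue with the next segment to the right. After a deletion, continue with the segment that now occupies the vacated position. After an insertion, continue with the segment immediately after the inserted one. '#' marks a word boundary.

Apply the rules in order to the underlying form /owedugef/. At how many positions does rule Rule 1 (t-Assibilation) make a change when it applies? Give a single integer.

Rule 1 t-Assibilation: no change — [owedugef]
Rule 2 Spirantization: [owedugef] → [owezuhef]
Rule 3 Initial Consonant Epenthesis: [owezuhef] → [towezuhef]
Rule Rule 1 changed 0 position(s).

0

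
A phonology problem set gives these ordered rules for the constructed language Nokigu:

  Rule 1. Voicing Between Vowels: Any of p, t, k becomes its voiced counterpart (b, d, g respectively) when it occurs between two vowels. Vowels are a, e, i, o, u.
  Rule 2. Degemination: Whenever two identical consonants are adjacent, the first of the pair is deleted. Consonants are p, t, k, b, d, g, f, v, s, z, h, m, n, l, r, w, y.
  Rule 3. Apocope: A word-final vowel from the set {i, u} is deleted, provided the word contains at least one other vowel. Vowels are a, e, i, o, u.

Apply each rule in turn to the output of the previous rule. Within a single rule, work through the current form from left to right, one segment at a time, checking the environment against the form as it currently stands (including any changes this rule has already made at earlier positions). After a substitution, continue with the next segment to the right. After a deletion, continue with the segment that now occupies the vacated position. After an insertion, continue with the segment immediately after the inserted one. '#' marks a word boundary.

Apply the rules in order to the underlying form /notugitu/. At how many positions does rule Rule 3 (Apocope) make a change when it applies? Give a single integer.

1

Rule 1 Voicing Between Vowels: [notugitu] → [nodugidu]
Rule 2 Degemination: no change — [nodugidu]
Rule 3 Apocope: [nodugidu] → [nodugid]
Rule Rule 3 changed 1 position(s).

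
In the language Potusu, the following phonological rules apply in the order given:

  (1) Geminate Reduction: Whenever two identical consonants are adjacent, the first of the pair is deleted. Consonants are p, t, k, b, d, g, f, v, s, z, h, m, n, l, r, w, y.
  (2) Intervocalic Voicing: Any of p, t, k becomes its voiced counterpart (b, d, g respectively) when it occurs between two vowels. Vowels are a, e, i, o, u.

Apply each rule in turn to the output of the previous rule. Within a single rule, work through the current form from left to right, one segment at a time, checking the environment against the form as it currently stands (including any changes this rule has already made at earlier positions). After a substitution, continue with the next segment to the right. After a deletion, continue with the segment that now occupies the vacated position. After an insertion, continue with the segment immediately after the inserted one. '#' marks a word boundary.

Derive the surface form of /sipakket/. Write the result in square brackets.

(1) Geminate Reduction: [sipakket] → [sipaket]
(2) Intervocalic Voicing: [sipaket] → [sibaget]

[sibaget]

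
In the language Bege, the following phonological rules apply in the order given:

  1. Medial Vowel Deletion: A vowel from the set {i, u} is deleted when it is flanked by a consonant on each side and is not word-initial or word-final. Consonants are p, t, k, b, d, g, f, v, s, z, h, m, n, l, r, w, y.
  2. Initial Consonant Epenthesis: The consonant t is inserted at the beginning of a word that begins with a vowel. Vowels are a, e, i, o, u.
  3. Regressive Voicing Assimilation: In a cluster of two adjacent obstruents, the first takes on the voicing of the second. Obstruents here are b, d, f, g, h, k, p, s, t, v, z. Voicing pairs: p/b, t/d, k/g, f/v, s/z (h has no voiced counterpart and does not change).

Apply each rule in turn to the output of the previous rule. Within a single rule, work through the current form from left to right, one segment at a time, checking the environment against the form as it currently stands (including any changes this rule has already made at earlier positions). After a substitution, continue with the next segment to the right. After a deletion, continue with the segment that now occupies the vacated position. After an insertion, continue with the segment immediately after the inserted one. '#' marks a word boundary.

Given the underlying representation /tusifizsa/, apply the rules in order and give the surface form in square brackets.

[tsvssa]

1 Medial Vowel Deletion: [tusifizsa] → [tsfzsa]
2 Initial Consonant Epenthesis: no change — [tsfzsa]
3 Regressive Voicing Assimilation: [tsfzsa] → [tsvssa]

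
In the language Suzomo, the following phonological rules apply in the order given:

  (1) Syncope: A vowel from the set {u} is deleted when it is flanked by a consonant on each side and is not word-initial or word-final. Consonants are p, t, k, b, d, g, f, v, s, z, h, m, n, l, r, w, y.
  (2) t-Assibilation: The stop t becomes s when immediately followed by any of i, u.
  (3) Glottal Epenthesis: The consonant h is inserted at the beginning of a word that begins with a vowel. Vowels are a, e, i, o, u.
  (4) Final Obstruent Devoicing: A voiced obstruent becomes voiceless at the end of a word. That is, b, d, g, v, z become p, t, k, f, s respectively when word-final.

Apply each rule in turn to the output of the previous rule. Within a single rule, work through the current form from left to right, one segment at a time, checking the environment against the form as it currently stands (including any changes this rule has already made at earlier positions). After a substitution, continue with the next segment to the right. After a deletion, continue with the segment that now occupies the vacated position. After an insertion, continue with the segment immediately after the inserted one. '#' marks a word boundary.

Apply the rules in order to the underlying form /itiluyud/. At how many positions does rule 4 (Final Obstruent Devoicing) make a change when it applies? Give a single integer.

(1) Syncope: [itiluyud] → [itilyd]
(2) t-Assibilation: [itilyd] → [isilyd]
(3) Glottal Epenthesis: [isilyd] → [hisilyd]
(4) Final Obstruent Devoicing: [hisilyd] → [hisilyt]
Rule 4 changed 1 position(s).

1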